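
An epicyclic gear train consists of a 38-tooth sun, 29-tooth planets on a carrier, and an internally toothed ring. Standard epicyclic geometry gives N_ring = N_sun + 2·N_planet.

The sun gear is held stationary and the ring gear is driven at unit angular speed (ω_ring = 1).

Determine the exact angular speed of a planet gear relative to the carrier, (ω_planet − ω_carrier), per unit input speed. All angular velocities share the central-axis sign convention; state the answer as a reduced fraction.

1824/1943

N_ring = 38 + 2·29 = 96
38(ω_s−ω_c) = −96(ω_r−ω_c),  ω_s=0, ω_r=1
38(0−ω_c) = −96(1−ω_c)  ⇒  134ω_c = 96  ⇒  ω_c = 48/67
sun–planet: 38·(0−48/67) = −29·(ω_p−ω_c)  ⇒  ω_p−ω_c = −(38/29)·(-48/67) = 1824/1943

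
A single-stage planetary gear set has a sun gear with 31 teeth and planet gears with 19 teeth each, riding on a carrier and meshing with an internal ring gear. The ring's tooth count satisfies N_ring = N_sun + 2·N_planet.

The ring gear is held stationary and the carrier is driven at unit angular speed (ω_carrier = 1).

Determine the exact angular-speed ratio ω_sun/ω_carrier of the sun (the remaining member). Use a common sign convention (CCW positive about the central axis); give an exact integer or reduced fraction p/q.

100/31

N_ring = 31 + 2·19 = 69
31(ω_s−ω_c) = −69(ω_r−ω_c),  ω_r=0, ω_c=1
ω_s = 1 − (69/31)(0−1) = 100/31
ω_s/ω_c = 100/31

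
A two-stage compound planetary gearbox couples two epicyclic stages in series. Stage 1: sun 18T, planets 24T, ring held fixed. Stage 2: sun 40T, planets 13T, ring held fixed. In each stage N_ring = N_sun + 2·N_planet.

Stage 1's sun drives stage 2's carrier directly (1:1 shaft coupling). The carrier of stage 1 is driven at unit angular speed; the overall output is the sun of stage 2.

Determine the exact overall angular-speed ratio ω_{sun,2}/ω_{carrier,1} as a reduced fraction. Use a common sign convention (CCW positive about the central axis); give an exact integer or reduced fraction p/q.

Stage 1: N_ring = 18 + 2·24 = 66
Stage 1: 18(ω_s−ω_c) = −66(ω_r−ω_c),  ω_r=0, ω_c=1
Stage 1: ω_s = 1 − (66/18)(0−1) = 14/3
  ⇒ ω_s¹/ω_c¹ = 14/3
Stage 2: N_ring = 40 + 2·13 = 66
Stage 2: 40(ω_s−ω_c) = −66(ω_r−ω_c),  ω_r=0, ω_c=1
Stage 2: ω_s = 1 − (66/40)(0−1) = 53/20
  ⇒ ω_s²/ω_c² = 53/20
Coupling ω_c² = ω_s¹ ⇒ overall = 14/3 × 53/20 = 371/30

371/30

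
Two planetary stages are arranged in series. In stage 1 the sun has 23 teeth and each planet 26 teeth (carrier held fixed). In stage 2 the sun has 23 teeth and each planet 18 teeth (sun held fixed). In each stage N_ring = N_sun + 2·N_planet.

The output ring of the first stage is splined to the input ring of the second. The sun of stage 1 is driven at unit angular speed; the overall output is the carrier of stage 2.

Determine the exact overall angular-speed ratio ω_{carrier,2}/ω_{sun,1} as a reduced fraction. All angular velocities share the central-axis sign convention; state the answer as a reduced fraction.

-1357/6150

Stage 1: N_ring = 23 + 2·26 = 75
Stage 1: 23(ω_s−ω_c) = −75(ω_r−ω_c),  ω_c=0, ω_s=1
Stage 1: ω_r = 0 − (23/75)(1−0) = -23/75
  ⇒ ω_r¹/ω_s¹ = -23/75
Stage 2: N_ring = 23 + 2·18 = 59
Stage 2: 23(ω_s−ω_c) = −59(ω_r−ω_c),  ω_s=0, ω_r=1
Stage 2: 23(0−ω_c) = −59(1−ω_c)  ⇒  82ω_c = 59  ⇒  ω_c = 59/82
  ⇒ ω_c²/ω_r² = 59/82
Coupling ω_r² = ω_r¹ ⇒ overall = -23/75 × 59/82 = -1357/6150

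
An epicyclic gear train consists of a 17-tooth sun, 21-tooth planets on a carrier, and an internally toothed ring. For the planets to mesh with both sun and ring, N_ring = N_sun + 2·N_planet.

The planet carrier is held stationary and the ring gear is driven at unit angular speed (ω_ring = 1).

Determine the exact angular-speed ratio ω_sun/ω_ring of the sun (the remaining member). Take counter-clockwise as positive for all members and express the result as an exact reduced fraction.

-59/17

N_ring = 17 + 2·21 = 59
17(ω_s−ω_c) = −59(ω_r−ω_c),  ω_c=0, ω_r=1
ω_s = 0 − (59/17)(1−0) = -59/17
ω_s/ω_r = -59/17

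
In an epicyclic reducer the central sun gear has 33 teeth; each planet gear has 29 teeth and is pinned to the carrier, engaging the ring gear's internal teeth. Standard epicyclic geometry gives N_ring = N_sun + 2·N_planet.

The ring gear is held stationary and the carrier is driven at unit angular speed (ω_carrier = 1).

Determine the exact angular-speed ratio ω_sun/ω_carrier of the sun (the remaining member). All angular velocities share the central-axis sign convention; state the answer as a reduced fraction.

124/33

N_ring = 33 + 2·29 = 91
33(ω_s−ω_c) = −91(ω_r−ω_c),  ω_r=0, ω_c=1
ω_s = 1 − (91/33)(0−1) = 124/33
ω_s/ω_c = 124/33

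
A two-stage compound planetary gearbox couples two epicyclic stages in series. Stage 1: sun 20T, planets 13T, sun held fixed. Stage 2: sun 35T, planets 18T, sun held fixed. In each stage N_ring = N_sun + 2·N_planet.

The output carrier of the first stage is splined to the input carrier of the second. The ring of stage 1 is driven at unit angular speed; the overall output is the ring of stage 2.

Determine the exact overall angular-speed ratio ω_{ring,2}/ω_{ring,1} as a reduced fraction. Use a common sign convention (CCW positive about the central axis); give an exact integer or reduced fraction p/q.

2438/2343

Stage 1: N_ring = 20 + 2·13 = 46
Stage 1: 20(ω_s−ω_c) = −46(ω_r−ω_c),  ω_s=0, ω_r=1
Stage 1: 20(0−ω_c) = −46(1−ω_c)  ⇒  66ω_c = 46  ⇒  ω_c = 23/33
  ⇒ ω_c¹/ω_r¹ = 23/33
Stage 2: N_ring = 35 + 2·18 = 71
Stage 2: 35(ω_s−ω_c) = −71(ω_r−ω_c),  ω_s=0, ω_c=1
Stage 2: ω_r = 1 − (35/71)(0−1) = 106/71
  ⇒ ω_r²/ω_c² = 106/71
Coupling ω_c² = ω_c¹ ⇒ overall = 23/33 × 106/71 = 2438/2343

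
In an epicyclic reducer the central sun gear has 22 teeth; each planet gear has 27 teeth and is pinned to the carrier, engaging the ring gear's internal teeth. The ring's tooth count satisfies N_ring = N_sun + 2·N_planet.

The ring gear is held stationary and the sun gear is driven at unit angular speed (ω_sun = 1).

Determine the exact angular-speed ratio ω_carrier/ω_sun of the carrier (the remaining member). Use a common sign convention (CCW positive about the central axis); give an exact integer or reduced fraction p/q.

11/49

N_ring = 22 + 2·27 = 76
22(ω_s−ω_c) = −76(ω_r−ω_c),  ω_r=0, ω_s=1
22(1−ω_c) = −76(0−ω_c)  ⇒  98ω_c = 22  ⇒  ω_c = 11/49
ω_c/ω_s = 11/49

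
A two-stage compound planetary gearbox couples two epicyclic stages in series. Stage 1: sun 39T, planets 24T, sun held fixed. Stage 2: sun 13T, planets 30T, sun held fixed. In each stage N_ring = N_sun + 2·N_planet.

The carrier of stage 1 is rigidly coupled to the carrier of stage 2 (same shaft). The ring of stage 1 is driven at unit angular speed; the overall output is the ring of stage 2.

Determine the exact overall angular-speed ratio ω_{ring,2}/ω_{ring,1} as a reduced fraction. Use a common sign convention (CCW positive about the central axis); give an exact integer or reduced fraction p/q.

1247/1533

Stage 1: N_ring = 39 + 2·24 = 87
Stage 1: 39(ω_s−ω_c) = −87(ω_r−ω_c),  ω_s=0, ω_r=1
Stage 1: 39(0−ω_c) = −87(1−ω_c)  ⇒  126ω_c = 87  ⇒  ω_c = 29/42
  ⇒ ω_c¹/ω_r¹ = 29/42
Stage 2: N_ring = 13 + 2·30 = 73
Stage 2: 13(ω_s−ω_c) = −73(ω_r−ω_c),  ω_s=0, ω_c=1
Stage 2: ω_r = 1 − (13/73)(0−1) = 86/73
  ⇒ ω_r²/ω_c² = 86/73
Coupling ω_c² = ω_c¹ ⇒ overall = 29/42 × 86/73 = 1247/1533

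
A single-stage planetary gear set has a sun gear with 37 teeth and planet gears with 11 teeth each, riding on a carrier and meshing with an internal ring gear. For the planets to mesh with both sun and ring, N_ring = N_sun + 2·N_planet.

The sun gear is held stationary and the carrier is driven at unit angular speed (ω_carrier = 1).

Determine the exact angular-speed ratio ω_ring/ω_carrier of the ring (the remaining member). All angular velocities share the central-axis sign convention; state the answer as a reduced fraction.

96/59

N_ring = 37 + 2·11 = 59
37(ω_s−ω_c) = −59(ω_r−ω_c),  ω_s=0, ω_c=1
ω_r = 1 − (37/59)(0−1) = 96/59
ω_r/ω_c = 96/59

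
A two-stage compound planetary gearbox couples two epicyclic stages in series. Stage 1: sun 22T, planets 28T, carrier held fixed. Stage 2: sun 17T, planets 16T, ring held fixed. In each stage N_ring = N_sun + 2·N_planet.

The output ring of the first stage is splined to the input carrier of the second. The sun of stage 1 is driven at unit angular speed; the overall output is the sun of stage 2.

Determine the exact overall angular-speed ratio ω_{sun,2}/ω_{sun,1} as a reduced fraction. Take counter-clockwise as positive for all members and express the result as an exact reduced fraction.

Stage 1: N_ring = 22 + 2·28 = 78
Stage 1: 22(ω_s−ω_c) = −78(ω_r−ω_c),  ω_c=0, ω_s=1
Stage 1: ω_r = 0 − (22/78)(1−0) = -11/39
  ⇒ ω_r¹/ω_s¹ = -11/39
Stage 2: N_ring = 17 + 2·16 = 49
Stage 2: 17(ω_s−ω_c) = −49(ω_r−ω_c),  ω_r=0, ω_c=1
Stage 2: ω_s = 1 − (49/17)(0−1) = 66/17
  ⇒ ω_s²/ω_c² = 66/17
Coupling ω_c² = ω_r¹ ⇒ overall = -11/39 × 66/17 = -242/221

-242/221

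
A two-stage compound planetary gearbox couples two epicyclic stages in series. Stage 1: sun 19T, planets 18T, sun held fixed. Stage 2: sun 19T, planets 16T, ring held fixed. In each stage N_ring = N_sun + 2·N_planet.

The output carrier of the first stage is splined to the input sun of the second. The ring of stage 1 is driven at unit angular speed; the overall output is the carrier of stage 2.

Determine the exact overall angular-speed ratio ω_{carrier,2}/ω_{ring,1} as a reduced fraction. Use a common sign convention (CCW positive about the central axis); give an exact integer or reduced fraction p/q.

Stage 1: N_ring = 19 + 2·18 = 55
Stage 1: 19(ω_s−ω_c) = −55(ω_r−ω_c),  ω_s=0, ω_r=1
Stage 1: 19(0−ω_c) = −55(1−ω_c)  ⇒  74ω_c = 55  ⇒  ω_c = 55/74
  ⇒ ω_c¹/ω_r¹ = 55/74
Stage 2: N_ring = 19 + 2·16 = 51
Stage 2: 19(ω_s−ω_c) = −51(ω_r−ω_c),  ω_r=0, ω_s=1
Stage 2: 19(1−ω_c) = −51(0−ω_c)  ⇒  70ω_c = 19  ⇒  ω_c = 19/70
  ⇒ ω_c²/ω_s² = 19/70
Coupling ω_s² = ω_c¹ ⇒ overall = 55/74 × 19/70 = 209/1036

209/1036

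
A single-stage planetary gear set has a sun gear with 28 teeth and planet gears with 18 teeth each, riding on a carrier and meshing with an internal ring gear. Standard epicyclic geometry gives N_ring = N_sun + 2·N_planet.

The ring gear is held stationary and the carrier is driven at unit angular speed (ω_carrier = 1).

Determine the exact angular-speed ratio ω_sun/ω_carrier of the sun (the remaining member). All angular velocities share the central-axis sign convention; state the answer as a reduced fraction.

N_ring = 28 + 2·18 = 64
28(ω_s−ω_c) = −64(ω_r−ω_c),  ω_r=0, ω_c=1
ω_s = 1 − (64/28)(0−1) = 23/7
ω_s/ω_c = 23/7

23/7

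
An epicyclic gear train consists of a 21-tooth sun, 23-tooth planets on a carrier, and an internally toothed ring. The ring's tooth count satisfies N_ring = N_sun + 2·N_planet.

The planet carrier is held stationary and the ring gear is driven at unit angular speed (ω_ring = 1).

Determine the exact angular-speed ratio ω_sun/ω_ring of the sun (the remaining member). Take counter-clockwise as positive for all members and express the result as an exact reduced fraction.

-67/21

N_ring = 21 + 2·23 = 67
21(ω_s−ω_c) = −67(ω_r−ω_c),  ω_c=0, ω_r=1
ω_s = 0 − (67/21)(1−0) = -67/21
ω_s/ω_r = -67/21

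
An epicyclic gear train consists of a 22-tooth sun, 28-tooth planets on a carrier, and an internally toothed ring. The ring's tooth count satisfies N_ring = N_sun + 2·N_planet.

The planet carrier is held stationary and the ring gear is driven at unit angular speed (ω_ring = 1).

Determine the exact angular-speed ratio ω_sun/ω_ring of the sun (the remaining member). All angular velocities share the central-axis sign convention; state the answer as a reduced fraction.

-39/11

N_ring = 22 + 2·28 = 78
22(ω_s−ω_c) = −78(ω_r−ω_c),  ω_c=0, ω_r=1
ω_s = 0 − (78/22)(1−0) = -39/11
ω_s/ω_r = -39/11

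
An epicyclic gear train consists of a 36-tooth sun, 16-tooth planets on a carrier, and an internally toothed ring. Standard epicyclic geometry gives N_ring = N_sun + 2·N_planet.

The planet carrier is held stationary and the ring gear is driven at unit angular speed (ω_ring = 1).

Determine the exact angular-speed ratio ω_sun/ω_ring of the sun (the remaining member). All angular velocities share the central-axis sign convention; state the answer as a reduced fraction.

-17/9

N_ring = 36 + 2·16 = 68
36(ω_s−ω_c) = −68(ω_r−ω_c),  ω_c=0, ω_r=1
ω_s = 0 − (68/36)(1−0) = -17/9
ω_s/ω_r = -17/9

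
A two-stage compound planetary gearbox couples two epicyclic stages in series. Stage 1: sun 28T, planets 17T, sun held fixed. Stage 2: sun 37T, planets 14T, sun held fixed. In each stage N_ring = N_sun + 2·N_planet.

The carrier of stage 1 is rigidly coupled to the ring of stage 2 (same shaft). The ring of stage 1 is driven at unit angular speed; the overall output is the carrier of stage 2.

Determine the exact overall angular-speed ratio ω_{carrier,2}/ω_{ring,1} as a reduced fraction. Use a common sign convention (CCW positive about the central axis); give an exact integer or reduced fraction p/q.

403/918

Stage 1: N_ring = 28 + 2·17 = 62
Stage 1: 28(ω_s−ω_c) = −62(ω_r−ω_c),  ω_s=0, ω_r=1
Stage 1: 28(0−ω_c) = −62(1−ω_c)  ⇒  90ω_c = 62  ⇒  ω_c = 31/45
  ⇒ ω_c¹/ω_r¹ = 31/45
Stage 2: N_ring = 37 + 2·14 = 65
Stage 2: 37(ω_s−ω_c) = −65(ω_r−ω_c),  ω_s=0, ω_r=1
Stage 2: 37(0−ω_c) = −65(1−ω_c)  ⇒  102ω_c = 65  ⇒  ω_c = 65/102
  ⇒ ω_c²/ω_r² = 65/102
Coupling ω_r² = ω_c¹ ⇒ overall = 31/45 × 65/102 = 403/918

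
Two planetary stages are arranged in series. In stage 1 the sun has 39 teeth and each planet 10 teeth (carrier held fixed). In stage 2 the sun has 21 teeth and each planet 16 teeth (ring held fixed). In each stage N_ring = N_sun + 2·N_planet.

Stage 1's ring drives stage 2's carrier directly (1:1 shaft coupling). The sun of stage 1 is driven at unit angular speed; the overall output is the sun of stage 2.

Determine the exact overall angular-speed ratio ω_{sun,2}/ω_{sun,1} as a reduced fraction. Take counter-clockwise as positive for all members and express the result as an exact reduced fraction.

Stage 1: N_ring = 39 + 2·10 = 59
Stage 1: 39(ω_s−ω_c) = −59(ω_r−ω_c),  ω_c=0, ω_s=1
Stage 1: ω_r = 0 − (39/59)(1−0) = -39/59
  ⇒ ω_r¹/ω_s¹ = -39/59
Stage 2: N_ring = 21 + 2·16 = 53
Stage 2: 21(ω_s−ω_c) = −53(ω_r−ω_c),  ω_r=0, ω_c=1
Stage 2: ω_s = 1 − (53/21)(0−1) = 74/21
  ⇒ ω_s²/ω_c² = 74/21
Coupling ω_c² = ω_r¹ ⇒ overall = -39/59 × 74/21 = -962/413

-962/413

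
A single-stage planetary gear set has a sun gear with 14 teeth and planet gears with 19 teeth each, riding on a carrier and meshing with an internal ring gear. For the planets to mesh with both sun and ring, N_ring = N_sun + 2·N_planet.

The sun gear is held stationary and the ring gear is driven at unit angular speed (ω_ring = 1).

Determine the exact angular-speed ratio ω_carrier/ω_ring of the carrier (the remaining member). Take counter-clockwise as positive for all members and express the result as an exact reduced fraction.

26/33

N_ring = 14 + 2·19 = 52
14(ω_s−ω_c) = −52(ω_r−ω_c),  ω_s=0, ω_r=1
14(0−ω_c) = −52(1−ω_c)  ⇒  66ω_c = 52  ⇒  ω_c = 26/33
ω_c/ω_r = 26/33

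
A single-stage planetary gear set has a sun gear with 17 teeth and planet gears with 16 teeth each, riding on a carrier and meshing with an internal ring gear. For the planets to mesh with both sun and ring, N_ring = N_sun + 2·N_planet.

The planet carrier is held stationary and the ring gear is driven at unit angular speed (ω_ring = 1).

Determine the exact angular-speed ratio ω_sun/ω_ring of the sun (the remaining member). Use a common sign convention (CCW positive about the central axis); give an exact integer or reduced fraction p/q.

N_ring = 17 + 2·16 = 49
17(ω_s−ω_c) = −49(ω_r−ω_c),  ω_c=0, ω_r=1
ω_s = 0 − (49/17)(1−0) = -49/17
ω_s/ω_r = -49/17

-49/17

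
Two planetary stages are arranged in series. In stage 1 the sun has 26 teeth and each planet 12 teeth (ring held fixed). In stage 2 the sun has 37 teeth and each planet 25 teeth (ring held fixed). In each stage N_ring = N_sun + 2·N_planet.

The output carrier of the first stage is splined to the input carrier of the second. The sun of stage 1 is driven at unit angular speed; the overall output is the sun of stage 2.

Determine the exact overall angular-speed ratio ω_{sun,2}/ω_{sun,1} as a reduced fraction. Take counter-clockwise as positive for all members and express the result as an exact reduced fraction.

Stage 1: N_ring = 26 + 2·12 = 50
Stage 1: 26(ω_s−ω_c) = −50(ω_r−ω_c),  ω_r=0, ω_s=1
Stage 1: 26(1−ω_c) = −50(0−ω_c)  ⇒  76ω_c = 26  ⇒  ω_c = 13/38
  ⇒ ω_c¹/ω_s¹ = 13/38
Stage 2: N_ring = 37 + 2·25 = 87
Stage 2: 37(ω_s−ω_c) = −87(ω_r−ω_c),  ω_r=0, ω_c=1
Stage 2: ω_s = 1 − (87/37)(0−1) = 124/37
  ⇒ ω_s²/ω_c² = 124/37
Coupling ω_c² = ω_c¹ ⇒ overall = 13/38 × 124/37 = 806/703

806/703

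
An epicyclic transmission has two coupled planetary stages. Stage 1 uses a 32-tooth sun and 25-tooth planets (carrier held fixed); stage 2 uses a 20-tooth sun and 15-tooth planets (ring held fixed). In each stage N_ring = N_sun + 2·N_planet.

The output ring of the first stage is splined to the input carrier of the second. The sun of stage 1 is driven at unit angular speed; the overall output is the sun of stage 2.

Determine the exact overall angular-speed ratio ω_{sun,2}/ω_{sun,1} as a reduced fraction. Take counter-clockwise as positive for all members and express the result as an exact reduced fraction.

-56/41

Stage 1: N_ring = 32 + 2·25 = 82
Stage 1: 32(ω_s−ω_c) = −82(ω_r−ω_c),  ω_c=0, ω_s=1
Stage 1: ω_r = 0 − (32/82)(1−0) = -16/41
  ⇒ ω_r¹/ω_s¹ = -16/41
Stage 2: N_ring = 20 + 2·15 = 50
Stage 2: 20(ω_s−ω_c) = −50(ω_r−ω_c),  ω_r=0, ω_c=1
Stage 2: ω_s = 1 − (50/20)(0−1) = 7/2
  ⇒ ω_s²/ω_c² = 7/2
Coupling ω_c² = ω_r¹ ⇒ overall = -16/41 × 7/2 = -56/41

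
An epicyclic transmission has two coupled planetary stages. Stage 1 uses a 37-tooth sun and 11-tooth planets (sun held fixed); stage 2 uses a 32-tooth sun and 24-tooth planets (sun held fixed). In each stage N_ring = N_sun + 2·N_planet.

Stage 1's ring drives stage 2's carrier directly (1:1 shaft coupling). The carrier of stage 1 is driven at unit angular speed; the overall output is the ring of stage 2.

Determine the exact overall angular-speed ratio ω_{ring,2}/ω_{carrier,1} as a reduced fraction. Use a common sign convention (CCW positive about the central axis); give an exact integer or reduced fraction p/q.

Stage 1: N_ring = 37 + 2·11 = 59
Stage 1: 37(ω_s−ω_c) = −59(ω_r−ω_c),  ω_s=0, ω_c=1
Stage 1: ω_r = 1 − (37/59)(0−1) = 96/59
  ⇒ ω_r¹/ω_c¹ = 96/59
Stage 2: N_ring = 32 + 2·24 = 80
Stage 2: 32(ω_s−ω_c) = −80(ω_r−ω_c),  ω_s=0, ω_c=1
Stage 2: ω_r = 1 − (32/80)(0−1) = 7/5
  ⇒ ω_r²/ω_c² = 7/5
Coupling ω_c² = ω_r¹ ⇒ overall = 96/59 × 7/5 = 672/295

672/295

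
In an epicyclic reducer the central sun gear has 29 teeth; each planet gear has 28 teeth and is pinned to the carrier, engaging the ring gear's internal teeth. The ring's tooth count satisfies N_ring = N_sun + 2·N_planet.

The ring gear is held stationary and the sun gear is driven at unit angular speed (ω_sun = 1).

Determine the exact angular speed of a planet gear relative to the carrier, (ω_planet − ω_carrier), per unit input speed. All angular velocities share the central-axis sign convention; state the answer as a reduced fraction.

-2465/3192

N_ring = 29 + 2·28 = 85
29(ω_s−ω_c) = −85(ω_r−ω_c),  ω_r=0, ω_s=1
29(1−ω_c) = −85(0−ω_c)  ⇒  114ω_c = 29  ⇒  ω_c = 29/114
sun–planet: 29·(1−29/114) = −28·(ω_p−ω_c)  ⇒  ω_p−ω_c = −(29/28)·(85/114) = -2465/3192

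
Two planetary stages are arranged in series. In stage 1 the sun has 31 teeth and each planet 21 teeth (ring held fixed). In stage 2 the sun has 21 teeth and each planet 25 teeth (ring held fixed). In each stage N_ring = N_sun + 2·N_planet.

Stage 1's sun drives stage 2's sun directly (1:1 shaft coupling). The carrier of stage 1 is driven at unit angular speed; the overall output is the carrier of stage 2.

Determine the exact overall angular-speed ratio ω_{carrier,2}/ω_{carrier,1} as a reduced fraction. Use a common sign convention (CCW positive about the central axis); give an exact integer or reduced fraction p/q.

Stage 1: N_ring = 31 + 2·21 = 73
Stage 1: 31(ω_s−ω_c) = −73(ω_r−ω_c),  ω_r=0, ω_c=1
Stage 1: ω_s = 1 − (73/31)(0−1) = 104/31
  ⇒ ω_s¹/ω_c¹ = 104/31
Stage 2: N_ring = 21 + 2·25 = 71
Stage 2: 21(ω_s−ω_c) = −71(ω_r−ω_c),  ω_r=0, ω_s=1
Stage 2: 21(1−ω_c) = −71(0−ω_c)  ⇒  92ω_c = 21  ⇒  ω_c = 21/92
  ⇒ ω_c²/ω_s² = 21/92
Coupling ω_s² = ω_s¹ ⇒ overall = 104/31 × 21/92 = 546/713

546/713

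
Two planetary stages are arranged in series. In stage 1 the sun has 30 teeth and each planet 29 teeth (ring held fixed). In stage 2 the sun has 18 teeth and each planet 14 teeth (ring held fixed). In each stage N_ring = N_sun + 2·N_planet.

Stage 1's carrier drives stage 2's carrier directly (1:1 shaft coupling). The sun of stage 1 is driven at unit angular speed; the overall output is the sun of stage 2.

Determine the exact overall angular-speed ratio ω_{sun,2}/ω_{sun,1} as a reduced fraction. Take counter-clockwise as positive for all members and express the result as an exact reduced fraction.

160/177

Stage 1: N_ring = 30 + 2·29 = 88
Stage 1: 30(ω_s−ω_c) = −88(ω_r−ω_c),  ω_r=0, ω_s=1
Stage 1: 30(1−ω_c) = −88(0−ω_c)  ⇒  118ω_c = 30  ⇒  ω_c = 15/59
  ⇒ ω_c¹/ω_s¹ = 15/59
Stage 2: N_ring = 18 + 2·14 = 46
Stage 2: 18(ω_s−ω_c) = −46(ω_r−ω_c),  ω_r=0, ω_c=1
Stage 2: ω_s = 1 − (46/18)(0−1) = 32/9
  ⇒ ω_s²/ω_c² = 32/9
Coupling ω_c² = ω_c¹ ⇒ overall = 15/59 × 32/9 = 160/177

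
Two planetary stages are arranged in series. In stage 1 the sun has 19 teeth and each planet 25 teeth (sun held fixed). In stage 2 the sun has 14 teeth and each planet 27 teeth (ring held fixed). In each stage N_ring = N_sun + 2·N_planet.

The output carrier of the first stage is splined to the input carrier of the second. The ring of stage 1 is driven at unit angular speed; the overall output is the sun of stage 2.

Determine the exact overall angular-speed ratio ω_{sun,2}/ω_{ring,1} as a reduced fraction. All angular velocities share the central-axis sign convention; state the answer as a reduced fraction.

Stage 1: N_ring = 19 + 2·25 = 69
Stage 1: 19(ω_s−ω_c) = −69(ω_r−ω_c),  ω_s=0, ω_r=1
Stage 1: 19(0−ω_c) = −69(1−ω_c)  ⇒  88ω_c = 69  ⇒  ω_c = 69/88
  ⇒ ω_c¹/ω_r¹ = 69/88
Stage 2: N_ring = 14 + 2·27 = 68
Stage 2: 14(ω_s−ω_c) = −68(ω_r−ω_c),  ω_r=0, ω_c=1
Stage 2: ω_s = 1 − (68/14)(0−1) = 41/7
  ⇒ ω_s²/ω_c² = 41/7
Coupling ω_c² = ω_c¹ ⇒ overall = 69/88 × 41/7 = 2829/616

2829/616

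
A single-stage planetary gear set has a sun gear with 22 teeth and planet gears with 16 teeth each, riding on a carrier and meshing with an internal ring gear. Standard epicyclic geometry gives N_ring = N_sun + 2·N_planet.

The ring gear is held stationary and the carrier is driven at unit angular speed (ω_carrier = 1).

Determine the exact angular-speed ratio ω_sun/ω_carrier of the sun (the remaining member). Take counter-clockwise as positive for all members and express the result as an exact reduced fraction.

38/11

N_ring = 22 + 2·16 = 54
22(ω_s−ω_c) = −54(ω_r−ω_c),  ω_r=0, ω_c=1
ω_s = 1 − (54/22)(0−1) = 38/11
ω_s/ω_c = 38/11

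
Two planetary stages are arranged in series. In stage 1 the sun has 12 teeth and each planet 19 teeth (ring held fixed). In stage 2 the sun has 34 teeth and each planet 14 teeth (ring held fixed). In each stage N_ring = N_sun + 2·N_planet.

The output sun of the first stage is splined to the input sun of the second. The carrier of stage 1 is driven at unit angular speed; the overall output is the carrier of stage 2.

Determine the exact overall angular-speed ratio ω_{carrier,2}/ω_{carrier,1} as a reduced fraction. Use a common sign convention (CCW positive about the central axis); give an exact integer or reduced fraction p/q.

Stage 1: N_ring = 12 + 2·19 = 50
Stage 1: 12(ω_s−ω_c) = −50(ω_r−ω_c),  ω_r=0, ω_c=1
Stage 1: ω_s = 1 − (50/12)(0−1) = 31/6
  ⇒ ω_s¹/ω_c¹ = 31/6
Stage 2: N_ring = 34 + 2·14 = 62
Stage 2: 34(ω_s−ω_c) = −62(ω_r−ω_c),  ω_r=0, ω_s=1
Stage 2: 34(1−ω_c) = −62(0−ω_c)  ⇒  96ω_c = 34  ⇒  ω_c = 17/48
  ⇒ ω_c²/ω_s² = 17/48
Coupling ω_s² = ω_s¹ ⇒ overall = 31/6 × 17/48 = 527/288

527/288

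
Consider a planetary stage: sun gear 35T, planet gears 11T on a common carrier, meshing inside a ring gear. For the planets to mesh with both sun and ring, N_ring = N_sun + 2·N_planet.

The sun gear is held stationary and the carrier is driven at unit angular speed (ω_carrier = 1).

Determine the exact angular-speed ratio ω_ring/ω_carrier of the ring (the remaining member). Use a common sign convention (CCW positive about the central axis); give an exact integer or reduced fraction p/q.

92/57

N_ring = 35 + 2·11 = 57
35(ω_s−ω_c) = −57(ω_r−ω_c),  ω_s=0, ω_c=1
ω_r = 1 − (35/57)(0−1) = 92/57
ω_r/ω_c = 92/57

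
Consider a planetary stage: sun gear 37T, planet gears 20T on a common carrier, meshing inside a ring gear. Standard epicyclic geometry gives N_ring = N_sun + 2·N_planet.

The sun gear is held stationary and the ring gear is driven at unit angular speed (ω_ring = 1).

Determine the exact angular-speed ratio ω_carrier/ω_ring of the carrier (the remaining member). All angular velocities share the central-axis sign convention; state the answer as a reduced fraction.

77/114

N_ring = 37 + 2·20 = 77
37(ω_s−ω_c) = −77(ω_r−ω_c),  ω_s=0, ω_r=1
37(0−ω_c) = −77(1−ω_c)  ⇒  114ω_c = 77  ⇒  ω_c = 77/114
ω_c/ω_r = 77/114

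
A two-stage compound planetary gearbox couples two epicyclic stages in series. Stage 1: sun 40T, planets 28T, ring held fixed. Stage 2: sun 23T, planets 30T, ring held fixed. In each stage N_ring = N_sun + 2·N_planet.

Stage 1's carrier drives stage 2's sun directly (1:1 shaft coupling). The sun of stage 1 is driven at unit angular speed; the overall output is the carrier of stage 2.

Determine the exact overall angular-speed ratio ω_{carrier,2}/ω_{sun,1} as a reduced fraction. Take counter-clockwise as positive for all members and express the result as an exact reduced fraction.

Stage 1: N_ring = 40 + 2·28 = 96
Stage 1: 40(ω_s−ω_c) = −96(ω_r−ω_c),  ω_r=0, ω_s=1
Stage 1: 40(1−ω_c) = −96(0−ω_c)  ⇒  136ω_c = 40  ⇒  ω_c = 5/17
  ⇒ ω_c¹/ω_s¹ = 5/17
Stage 2: N_ring = 23 + 2·30 = 83
Stage 2: 23(ω_s−ω_c) = −83(ω_r−ω_c),  ω_r=0, ω_s=1
Stage 2: 23(1−ω_c) = −83(0−ω_c)  ⇒  106ω_c = 23  ⇒  ω_c = 23/106
  ⇒ ω_c²/ω_s² = 23/106
Coupling ω_s² = ω_c¹ ⇒ overall = 5/17 × 23/106 = 115/1802

115/1802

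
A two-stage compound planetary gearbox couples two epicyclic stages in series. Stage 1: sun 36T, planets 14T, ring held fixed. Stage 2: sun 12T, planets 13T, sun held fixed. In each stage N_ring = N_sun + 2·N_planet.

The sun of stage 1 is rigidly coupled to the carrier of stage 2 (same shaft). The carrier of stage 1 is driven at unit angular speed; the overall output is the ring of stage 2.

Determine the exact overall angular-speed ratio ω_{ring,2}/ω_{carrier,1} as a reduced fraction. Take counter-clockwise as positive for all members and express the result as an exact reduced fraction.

Stage 1: N_ring = 36 + 2·14 = 64
Stage 1: 36(ω_s−ω_c) = −64(ω_r−ω_c),  ω_r=0, ω_c=1
Stage 1: ω_s = 1 − (64/36)(0−1) = 25/9
  ⇒ ω_s¹/ω_c¹ = 25/9
Stage 2: N_ring = 12 + 2·13 = 38
Stage 2: 12(ω_s−ω_c) = −38(ω_r−ω_c),  ω_s=0, ω_c=1
Stage 2: ω_r = 1 − (12/38)(0−1) = 25/19
  ⇒ ω_r²/ω_c² = 25/19
Coupling ω_c² = ω_s¹ ⇒ overall = 25/9 × 25/19 = 625/171

625/171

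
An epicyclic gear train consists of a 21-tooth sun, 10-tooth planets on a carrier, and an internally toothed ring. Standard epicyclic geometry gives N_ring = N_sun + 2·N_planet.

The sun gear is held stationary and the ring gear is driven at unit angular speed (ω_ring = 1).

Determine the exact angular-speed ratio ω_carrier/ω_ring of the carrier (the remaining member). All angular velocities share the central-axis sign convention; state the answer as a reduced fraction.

N_ring = 21 + 2·10 = 41
21(ω_s−ω_c) = −41(ω_r−ω_c),  ω_s=0, ω_r=1
21(0−ω_c) = −41(1−ω_c)  ⇒  62ω_c = 41  ⇒  ω_c = 41/62
ω_c/ω_r = 41/62

41/62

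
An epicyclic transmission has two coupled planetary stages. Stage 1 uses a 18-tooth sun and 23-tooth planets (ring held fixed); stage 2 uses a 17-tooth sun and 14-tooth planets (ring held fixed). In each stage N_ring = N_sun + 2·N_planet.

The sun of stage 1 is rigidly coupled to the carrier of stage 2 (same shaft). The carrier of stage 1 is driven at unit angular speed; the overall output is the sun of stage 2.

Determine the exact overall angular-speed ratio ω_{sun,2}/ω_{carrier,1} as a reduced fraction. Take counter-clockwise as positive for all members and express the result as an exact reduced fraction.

2542/153

Stage 1: N_ring = 18 + 2·23 = 64
Stage 1: 18(ω_s−ω_c) = −64(ω_r−ω_c),  ω_r=0, ω_c=1
Stage 1: ω_s = 1 − (64/18)(0−1) = 41/9
  ⇒ ω_s¹/ω_c¹ = 41/9
Stage 2: N_ring = 17 + 2·14 = 45
Stage 2: 17(ω_s−ω_c) = −45(ω_r−ω_c),  ω_r=0, ω_c=1
Stage 2: ω_s = 1 − (45/17)(0−1) = 62/17
  ⇒ ω_s²/ω_c² = 62/17
Coupling ω_c² = ω_s¹ ⇒ overall = 41/9 × 62/17 = 2542/153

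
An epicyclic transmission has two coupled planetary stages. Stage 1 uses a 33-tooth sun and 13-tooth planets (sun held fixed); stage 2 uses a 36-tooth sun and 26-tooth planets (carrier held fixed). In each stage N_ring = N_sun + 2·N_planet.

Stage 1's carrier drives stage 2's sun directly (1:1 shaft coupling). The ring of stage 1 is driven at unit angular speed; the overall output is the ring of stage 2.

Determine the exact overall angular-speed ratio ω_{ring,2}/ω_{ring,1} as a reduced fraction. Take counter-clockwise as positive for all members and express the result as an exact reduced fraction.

-531/2024

Stage 1: N_ring = 33 + 2·13 = 59
Stage 1: 33(ω_s−ω_c) = −59(ω_r−ω_c),  ω_s=0, ω_r=1
Stage 1: 33(0−ω_c) = −59(1−ω_c)  ⇒  92ω_c = 59  ⇒  ω_c = 59/92
  ⇒ ω_c¹/ω_r¹ = 59/92
Stage 2: N_ring = 36 + 2·26 = 88
Stage 2: 36(ω_s−ω_c) = −88(ω_r−ω_c),  ω_c=0, ω_s=1
Stage 2: ω_r = 0 − (36/88)(1−0) = -9/22
  ⇒ ω_r²/ω_s² = -9/22
Coupling ω_s² = ω_c¹ ⇒ overall = 59/92 × -9/22 = -531/2024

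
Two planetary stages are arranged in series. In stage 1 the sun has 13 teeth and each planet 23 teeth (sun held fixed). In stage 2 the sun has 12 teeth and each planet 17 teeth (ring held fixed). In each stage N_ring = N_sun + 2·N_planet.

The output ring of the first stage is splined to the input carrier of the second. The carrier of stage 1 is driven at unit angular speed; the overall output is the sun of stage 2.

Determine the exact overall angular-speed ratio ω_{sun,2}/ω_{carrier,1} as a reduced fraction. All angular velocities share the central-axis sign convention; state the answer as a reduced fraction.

348/59

Stage 1: N_ring = 13 + 2·23 = 59
Stage 1: 13(ω_s−ω_c) = −59(ω_r−ω_c),  ω_s=0, ω_c=1
Stage 1: ω_r = 1 − (13/59)(0−1) = 72/59
  ⇒ ω_r¹/ω_c¹ = 72/59
Stage 2: N_ring = 12 + 2·17 = 46
Stage 2: 12(ω_s−ω_c) = −46(ω_r−ω_c),  ω_r=0, ω_c=1
Stage 2: ω_s = 1 − (46/12)(0−1) = 29/6
  ⇒ ω_s²/ω_c² = 29/6
Coupling ω_c² = ω_r¹ ⇒ overall = 72/59 × 29/6 = 348/59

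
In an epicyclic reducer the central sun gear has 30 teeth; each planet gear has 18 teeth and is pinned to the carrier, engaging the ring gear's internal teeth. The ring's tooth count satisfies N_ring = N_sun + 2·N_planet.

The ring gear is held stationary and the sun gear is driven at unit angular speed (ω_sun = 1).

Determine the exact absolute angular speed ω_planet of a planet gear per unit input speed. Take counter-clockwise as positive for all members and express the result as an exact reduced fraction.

N_ring = 30 + 2·18 = 66
30(ω_s−ω_c) = −66(ω_r−ω_c),  ω_r=0, ω_s=1
30(1−ω_c) = −66(0−ω_c)  ⇒  96ω_c = 30  ⇒  ω_c = 5/16
sun–planet: 30·(1−5/16) = −18·(ω_p−ω_c)  ⇒  ω_p−ω_c = −(30/18)·(11/16) = -55/48
ω_p = 5/16 − 55/48 = -5/6

-5/6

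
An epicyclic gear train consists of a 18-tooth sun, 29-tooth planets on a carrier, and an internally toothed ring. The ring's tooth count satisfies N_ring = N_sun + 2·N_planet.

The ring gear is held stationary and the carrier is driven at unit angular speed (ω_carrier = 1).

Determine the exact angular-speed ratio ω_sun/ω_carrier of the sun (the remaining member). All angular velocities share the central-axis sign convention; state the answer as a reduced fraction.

47/9

N_ring = 18 + 2·29 = 76
18(ω_s−ω_c) = −76(ω_r−ω_c),  ω_r=0, ω_c=1
ω_s = 1 − (76/18)(0−1) = 47/9
ω_s/ω_c = 47/9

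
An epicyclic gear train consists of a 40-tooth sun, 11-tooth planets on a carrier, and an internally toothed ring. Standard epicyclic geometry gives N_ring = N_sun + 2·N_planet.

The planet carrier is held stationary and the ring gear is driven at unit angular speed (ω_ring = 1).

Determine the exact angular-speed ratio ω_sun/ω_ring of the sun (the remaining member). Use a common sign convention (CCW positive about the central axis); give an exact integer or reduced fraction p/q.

N_ring = 40 + 2·11 = 62
40(ω_s−ω_c) = −62(ω_r−ω_c),  ω_c=0, ω_r=1
ω_s = 0 − (62/40)(1−0) = -31/20
ω_s/ω_r = -31/20

-31/20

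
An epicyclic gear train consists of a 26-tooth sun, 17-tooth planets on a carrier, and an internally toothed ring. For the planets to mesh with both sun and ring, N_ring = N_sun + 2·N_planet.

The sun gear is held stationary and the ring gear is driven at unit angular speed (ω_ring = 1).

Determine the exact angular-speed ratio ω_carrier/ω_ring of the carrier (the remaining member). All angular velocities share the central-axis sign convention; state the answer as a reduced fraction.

30/43

N_ring = 26 + 2·17 = 60
26(ω_s−ω_c) = −60(ω_r−ω_c),  ω_s=0, ω_r=1
26(0−ω_c) = −60(1−ω_c)  ⇒  86ω_c = 60  ⇒  ω_c = 30/43
ω_c/ω_r = 30/43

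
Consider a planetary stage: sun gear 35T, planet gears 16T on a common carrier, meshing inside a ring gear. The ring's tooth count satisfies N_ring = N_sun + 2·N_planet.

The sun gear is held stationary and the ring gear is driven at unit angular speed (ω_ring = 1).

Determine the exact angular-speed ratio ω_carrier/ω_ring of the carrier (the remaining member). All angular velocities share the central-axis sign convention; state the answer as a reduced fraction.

67/102

N_ring = 35 + 2·16 = 67
35(ω_s−ω_c) = −67(ω_r−ω_c),  ω_s=0, ω_r=1
35(0−ω_c) = −67(1−ω_c)  ⇒  102ω_c = 67  ⇒  ω_c = 67/102
ω_c/ω_r = 67/102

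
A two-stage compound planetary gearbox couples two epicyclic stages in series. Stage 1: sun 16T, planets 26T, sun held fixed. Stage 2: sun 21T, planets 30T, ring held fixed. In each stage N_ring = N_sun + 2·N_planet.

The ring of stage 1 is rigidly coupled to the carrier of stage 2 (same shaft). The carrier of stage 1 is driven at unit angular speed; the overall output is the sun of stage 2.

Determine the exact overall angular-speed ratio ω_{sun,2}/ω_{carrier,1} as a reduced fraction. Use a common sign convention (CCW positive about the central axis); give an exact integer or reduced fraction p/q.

6

Stage 1: N_ring = 16 + 2·26 = 68
Stage 1: 16(ω_s−ω_c) = −68(ω_r−ω_c),  ω_s=0, ω_c=1
Stage 1: ω_r = 1 − (16/68)(0−1) = 21/17
  ⇒ ω_r¹/ω_c¹ = 21/17
Stage 2: N_ring = 21 + 2·30 = 81
Stage 2: 21(ω_s−ω_c) = −81(ω_r−ω_c),  ω_r=0, ω_c=1
Stage 2: ω_s = 1 − (81/21)(0−1) = 34/7
  ⇒ ω_s²/ω_c² = 34/7
Coupling ω_c² = ω_r¹ ⇒ overall = 21/17 × 34/7 = 6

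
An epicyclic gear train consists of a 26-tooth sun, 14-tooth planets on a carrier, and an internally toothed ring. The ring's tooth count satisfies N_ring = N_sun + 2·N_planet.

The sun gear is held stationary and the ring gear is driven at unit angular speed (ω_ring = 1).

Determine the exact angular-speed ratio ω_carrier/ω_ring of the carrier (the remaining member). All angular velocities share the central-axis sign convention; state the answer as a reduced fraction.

27/40

N_ring = 26 + 2·14 = 54
26(ω_s−ω_c) = −54(ω_r−ω_c),  ω_s=0, ω_r=1
26(0−ω_c) = −54(1−ω_c)  ⇒  80ω_c = 54  ⇒  ω_c = 27/40
ω_c/ω_r = 27/40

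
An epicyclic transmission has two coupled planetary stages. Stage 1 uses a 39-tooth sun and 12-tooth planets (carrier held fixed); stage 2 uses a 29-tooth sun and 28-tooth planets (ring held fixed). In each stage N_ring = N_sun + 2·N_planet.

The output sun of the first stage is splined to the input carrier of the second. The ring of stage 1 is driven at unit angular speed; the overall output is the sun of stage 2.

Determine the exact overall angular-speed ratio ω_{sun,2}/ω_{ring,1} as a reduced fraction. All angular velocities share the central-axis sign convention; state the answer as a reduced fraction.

-2394/377

Stage 1: N_ring = 39 + 2·12 = 63
Stage 1: 39(ω_s−ω_c) = −63(ω_r−ω_c),  ω_c=0, ω_r=1
Stage 1: ω_s = 0 − (63/39)(1−0) = -21/13
  ⇒ ω_s¹/ω_r¹ = -21/13
Stage 2: N_ring = 29 + 2·28 = 85
Stage 2: 29(ω_s−ω_c) = −85(ω_r−ω_c),  ω_r=0, ω_c=1
Stage 2: ω_s = 1 − (85/29)(0−1) = 114/29
  ⇒ ω_s²/ω_c² = 114/29
Coupling ω_c² = ω_s¹ ⇒ overall = -21/13 × 114/29 = -2394/377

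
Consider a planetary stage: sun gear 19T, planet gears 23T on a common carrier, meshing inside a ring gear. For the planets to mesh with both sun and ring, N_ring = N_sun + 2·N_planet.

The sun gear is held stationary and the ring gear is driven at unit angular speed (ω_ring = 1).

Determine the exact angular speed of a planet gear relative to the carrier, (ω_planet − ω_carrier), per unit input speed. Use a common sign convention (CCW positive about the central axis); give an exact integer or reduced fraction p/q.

1235/1932

N_ring = 19 + 2·23 = 65
19(ω_s−ω_c) = −65(ω_r−ω_c),  ω_s=0, ω_r=1
19(0−ω_c) = −65(1−ω_c)  ⇒  84ω_c = 65  ⇒  ω_c = 65/84
sun–planet: 19·(0−65/84) = −23·(ω_p−ω_c)  ⇒  ω_p−ω_c = −(19/23)·(-65/84) = 1235/1932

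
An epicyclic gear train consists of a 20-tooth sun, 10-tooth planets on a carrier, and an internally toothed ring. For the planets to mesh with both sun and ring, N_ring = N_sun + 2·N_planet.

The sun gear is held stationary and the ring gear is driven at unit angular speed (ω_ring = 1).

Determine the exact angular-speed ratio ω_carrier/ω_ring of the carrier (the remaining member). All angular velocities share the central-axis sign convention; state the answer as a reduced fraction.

N_ring = 20 + 2·10 = 40
20(ω_s−ω_c) = −40(ω_r−ω_c),  ω_s=0, ω_r=1
20(0−ω_c) = −40(1−ω_c)  ⇒  60ω_c = 40  ⇒  ω_c = 2/3
ω_c/ω_r = 2/3

2/3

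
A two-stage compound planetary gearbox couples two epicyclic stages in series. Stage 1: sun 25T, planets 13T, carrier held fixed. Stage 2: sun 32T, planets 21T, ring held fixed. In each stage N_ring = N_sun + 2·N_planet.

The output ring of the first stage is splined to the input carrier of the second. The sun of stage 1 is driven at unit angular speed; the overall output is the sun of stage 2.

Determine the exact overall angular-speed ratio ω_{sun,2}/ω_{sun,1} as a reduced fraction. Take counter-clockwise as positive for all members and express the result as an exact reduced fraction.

-1325/816

Stage 1: N_ring = 25 + 2·13 = 51
Stage 1: 25(ω_s−ω_c) = −51(ω_r−ω_c),  ω_c=0, ω_s=1
Stage 1: ω_r = 0 − (25/51)(1−0) = -25/51
  ⇒ ω_r¹/ω_s¹ = -25/51
Stage 2: N_ring = 32 + 2·21 = 74
Stage 2: 32(ω_s−ω_c) = −74(ω_r−ω_c),  ω_r=0, ω_c=1
Stage 2: ω_s = 1 − (74/32)(0−1) = 53/16
  ⇒ ω_s²/ω_c² = 53/16
Coupling ω_c² = ω_r¹ ⇒ overall = -25/51 × 53/16 = -1325/816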